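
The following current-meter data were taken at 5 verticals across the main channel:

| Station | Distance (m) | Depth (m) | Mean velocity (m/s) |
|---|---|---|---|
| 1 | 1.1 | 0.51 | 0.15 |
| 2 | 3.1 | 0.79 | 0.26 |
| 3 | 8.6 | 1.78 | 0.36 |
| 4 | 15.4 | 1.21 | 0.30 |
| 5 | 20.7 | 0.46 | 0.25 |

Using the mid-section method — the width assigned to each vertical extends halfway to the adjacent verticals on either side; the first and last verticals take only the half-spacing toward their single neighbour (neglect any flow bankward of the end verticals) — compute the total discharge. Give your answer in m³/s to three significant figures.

w_1 = (3.1 − 1.1)/2 = 1 m; q_1 = 0.15 × 0.51 × 1 = 0.07650 m³/s
w_2 = (8.6 − 1.1)/2 = 3.75 m; q_2 = 0.26 × 0.79 × 3.75 = 0.7703 m³/s
w_3 = (15.4 − 3.1)/2 = 6.15 m; q_3 = 0.36 × 1.78 × 6.15 = 3.941 m³/s
w_4 = (20.7 − 8.6)/2 = 6.05 m; q_4 = 0.30 × 1.21 × 6.05 = 2.196 m³/s
w_5 = (20.7 − 15.4)/2 = 2.65 m; q_5 = 0.25 × 0.46 × 2.65 = 0.3048 m³/s
Q = Σ qᵢ = 7.289 m³/s

7.29 m³/s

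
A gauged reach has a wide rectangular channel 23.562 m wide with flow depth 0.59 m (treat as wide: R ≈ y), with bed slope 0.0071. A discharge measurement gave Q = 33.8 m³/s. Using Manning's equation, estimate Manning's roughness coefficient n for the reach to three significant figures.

0.0244

A = b·y = 23.562 × 0.59 = 13.90 m²
Wide channel: R ≈ y = 0.59 m
n = (1/Q)·A·R^(2/3)·S^(1/2) = (1/33.8) × 13.90 × 0.7035 × 0.08426 = 0.02438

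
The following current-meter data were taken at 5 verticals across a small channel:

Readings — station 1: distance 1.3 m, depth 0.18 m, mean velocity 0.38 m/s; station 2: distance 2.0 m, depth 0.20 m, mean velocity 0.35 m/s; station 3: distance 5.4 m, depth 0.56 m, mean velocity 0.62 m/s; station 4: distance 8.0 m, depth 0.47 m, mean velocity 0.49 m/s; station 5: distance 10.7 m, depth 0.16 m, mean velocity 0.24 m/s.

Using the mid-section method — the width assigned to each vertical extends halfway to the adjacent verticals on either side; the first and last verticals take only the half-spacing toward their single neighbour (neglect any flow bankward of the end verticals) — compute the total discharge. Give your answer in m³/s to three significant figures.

1.87 m³/s

w_1 = (2.0 − 1.3)/2 = 0.35 m; q_1 = 0.38 × 0.18 × 0.35 = 0.02394 m³/s
w_2 = (5.4 − 1.3)/2 = 2.05 m; q_2 = 0.35 × 0.20 × 2.05 = 0.1435 m³/s
w_3 = (8.0 − 2.0)/2 = 3 m; q_3 = 0.62 × 0.56 × 3 = 1.042 m³/s
w_4 = (10.7 − 5.4)/2 = 2.65 m; q_4 = 0.49 × 0.47 × 2.65 = 0.6103 m³/s
w_5 = (10.7 − 8.0)/2 = 1.35 m; q_5 = 0.24 × 0.16 × 1.35 = 0.05184 m³/s
Q = Σ qᵢ = 1.871 m³/s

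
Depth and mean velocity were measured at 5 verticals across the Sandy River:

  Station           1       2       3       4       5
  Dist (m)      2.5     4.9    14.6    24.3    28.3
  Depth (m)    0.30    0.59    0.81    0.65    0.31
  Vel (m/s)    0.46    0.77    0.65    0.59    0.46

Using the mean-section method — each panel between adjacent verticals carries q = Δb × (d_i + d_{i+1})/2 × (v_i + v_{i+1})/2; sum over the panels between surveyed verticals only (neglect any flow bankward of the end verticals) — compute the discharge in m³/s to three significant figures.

10.9 m³/s

Panel 1-2: Δb = 2.4 m, d̄ = (0.30+0.59)/2 = 0.445, v̄ = (0.46+0.77)/2 = 0.615 → q = 2.4×0.445×0.615 = 0.6568 m³/s
Panel 2-3: Δb = 9.7 m, d̄ = (0.59+0.81)/2 = 0.7, v̄ = (0.77+0.65)/2 = 0.71 → q = 9.7×0.7×0.71 = 4.821 m³/s
Panel 3-4: Δb = 9.7 m, d̄ = (0.81+0.65)/2 = 0.73, v̄ = (0.65+0.59)/2 = 0.62 → q = 9.7×0.73×0.62 = 4.390 m³/s
Panel 4-5: Δb = 4 m, d̄ = (0.65+0.31)/2 = 0.48, v̄ = (0.59+0.46)/2 = 0.525 → q = 4×0.48×0.525 = 1.008 m³/s
Q = Σ q = 10.88 m³/s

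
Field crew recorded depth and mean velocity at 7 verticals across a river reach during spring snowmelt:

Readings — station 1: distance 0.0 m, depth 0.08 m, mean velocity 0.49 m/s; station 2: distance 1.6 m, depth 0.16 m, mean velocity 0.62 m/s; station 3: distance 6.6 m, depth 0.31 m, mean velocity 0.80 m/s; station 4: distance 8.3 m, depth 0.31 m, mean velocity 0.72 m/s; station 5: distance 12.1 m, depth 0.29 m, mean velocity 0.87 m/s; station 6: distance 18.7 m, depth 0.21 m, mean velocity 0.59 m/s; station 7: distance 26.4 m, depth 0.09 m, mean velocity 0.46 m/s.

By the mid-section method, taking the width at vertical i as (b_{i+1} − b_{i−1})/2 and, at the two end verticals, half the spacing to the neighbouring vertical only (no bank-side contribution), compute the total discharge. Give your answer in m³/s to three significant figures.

w_1 = (1.6 − 0.0)/2 = 0.8 m; q_1 = 0.49 × 0.08 × 0.8 = 0.03136 m³/s
w_2 = (6.6 − 0.0)/2 = 3.3 m; q_2 = 0.62 × 0.16 × 3.3 = 0.3274 m³/s
w_3 = (8.3 − 1.6)/2 = 3.35 m; q_3 = 0.80 × 0.31 × 3.35 = 0.8308 m³/s
w_4 = (12.1 − 6.6)/2 = 2.75 m; q_4 = 0.72 × 0.31 × 2.75 = 0.6138 m³/s
w_5 = (18.7 − 8.3)/2 = 5.2 m; q_5 = 0.87 × 0.29 × 5.2 = 1.312 m³/s
w_6 = (26.4 − 12.1)/2 = 7.15 m; q_6 = 0.59 × 0.21 × 7.15 = 0.8859 m³/s
w_7 = (26.4 − 18.7)/2 = 3.85 m; q_7 = 0.46 × 0.09 × 3.85 = 0.1594 m³/s
Q = Σ qᵢ = 4.161 m³/s

4.16 m³/s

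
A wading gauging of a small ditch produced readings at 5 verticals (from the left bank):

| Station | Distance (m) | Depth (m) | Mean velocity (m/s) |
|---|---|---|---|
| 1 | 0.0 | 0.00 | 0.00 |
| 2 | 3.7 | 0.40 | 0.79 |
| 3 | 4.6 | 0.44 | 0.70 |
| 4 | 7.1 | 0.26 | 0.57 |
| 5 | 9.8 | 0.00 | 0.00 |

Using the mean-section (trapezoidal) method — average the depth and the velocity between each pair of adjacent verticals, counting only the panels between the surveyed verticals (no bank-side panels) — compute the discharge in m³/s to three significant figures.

1.23 m³/s

Panel 1-2: Δb = 3.7 m, d̄ = (0.00+0.40)/2 = 0.2, v̄ = (0.00+0.79)/2 = 0.395 → q = 3.7×0.2×0.395 = 0.2923 m³/s
Panel 2-3: Δb = 0.9 m, d̄ = (0.40+0.44)/2 = 0.42, v̄ = (0.79+0.70)/2 = 0.745 → q = 0.9×0.42×0.745 = 0.2816 m³/s
Panel 3-4: Δb = 2.5 m, d̄ = (0.44+0.26)/2 = 0.35, v̄ = (0.70+0.57)/2 = 0.635 → q = 2.5×0.35×0.635 = 0.5556 m³/s
Panel 4-5: Δb = 2.7 m, d̄ = (0.26+0.00)/2 = 0.13, v̄ = (0.57+0.00)/2 = 0.285 → q = 2.7×0.13×0.285 = 0.1000 m³/s
Q = Σ q = 1.230 m³/s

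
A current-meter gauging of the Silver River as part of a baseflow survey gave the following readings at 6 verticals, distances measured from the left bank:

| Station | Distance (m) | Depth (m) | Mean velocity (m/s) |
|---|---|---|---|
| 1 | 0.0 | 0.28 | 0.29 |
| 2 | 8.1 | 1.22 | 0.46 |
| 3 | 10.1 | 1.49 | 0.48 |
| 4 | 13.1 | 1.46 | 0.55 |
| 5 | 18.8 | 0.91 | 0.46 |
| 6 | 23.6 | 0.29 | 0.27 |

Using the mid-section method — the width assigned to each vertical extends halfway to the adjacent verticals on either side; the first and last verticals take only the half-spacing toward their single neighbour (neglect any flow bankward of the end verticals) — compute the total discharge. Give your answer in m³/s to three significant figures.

w_1 = (8.1 − 0.0)/2 = 4.05 m; q_1 = 0.29 × 0.28 × 4.05 = 0.3289 m³/s
w_2 = (10.1 − 0.0)/2 = 5.05 m; q_2 = 0.46 × 1.22 × 5.05 = 2.834 m³/s
w_3 = (13.1 − 8.1)/2 = 2.5 m; q_3 = 0.48 × 1.49 × 2.5 = 1.788 m³/s
w_4 = (18.8 − 10.1)/2 = 4.35 m; q_4 = 0.55 × 1.46 × 4.35 = 3.493 m³/s
w_5 = (23.6 − 13.1)/2 = 5.25 m; q_5 = 0.46 × 0.91 × 5.25 = 2.198 m³/s
w_6 = (23.6 − 18.8)/2 = 2.4 m; q_6 = 0.27 × 0.29 × 2.4 = 0.1879 m³/s
Q = Σ qᵢ = 10.83 m³/s

10.8 m³/s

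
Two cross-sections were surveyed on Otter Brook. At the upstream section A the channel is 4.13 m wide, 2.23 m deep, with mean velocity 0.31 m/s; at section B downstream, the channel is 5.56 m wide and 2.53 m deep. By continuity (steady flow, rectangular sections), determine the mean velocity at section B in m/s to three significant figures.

0.203 m/s

Q = A₁V₁ = (4.13×2.23) × 0.31 = 2.855 m³/s
A₂ = 5.56 × 2.53 = 14.07 m²
V₂ = Q/A₂ = 2.855/14.07 = 0.2030 m/s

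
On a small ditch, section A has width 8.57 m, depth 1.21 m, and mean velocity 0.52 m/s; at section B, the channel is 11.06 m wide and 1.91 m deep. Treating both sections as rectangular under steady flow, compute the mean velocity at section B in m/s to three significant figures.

Q = A₁V₁ = (8.57×1.21) × 0.52 = 5.392 m³/s
A₂ = 11.06 × 1.91 = 21.12 m²
V₂ = Q/A₂ = 5.392/21.12 = 0.2553 m/s

0.255 m/s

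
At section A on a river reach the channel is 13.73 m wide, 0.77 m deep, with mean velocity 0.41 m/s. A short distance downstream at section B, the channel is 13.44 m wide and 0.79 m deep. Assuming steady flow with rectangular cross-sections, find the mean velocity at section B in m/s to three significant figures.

Q = A₁V₁ = (13.73×0.77) × 0.41 = 4.335 m³/s
A₂ = 13.44 × 0.79 = 10.62 m²
V₂ = Q/A₂ = 4.335/10.62 = 0.4082 m/s

0.408 m/s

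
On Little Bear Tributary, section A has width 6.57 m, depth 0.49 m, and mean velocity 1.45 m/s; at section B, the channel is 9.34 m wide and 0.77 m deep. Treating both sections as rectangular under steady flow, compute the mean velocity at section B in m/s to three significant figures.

Q = A₁V₁ = (6.57×0.49) × 1.45 = 4.668 m³/s
A₂ = 9.34 × 0.77 = 7.192 m²
V₂ = Q/A₂ = 4.668/7.192 = 0.6491 m/s

0.649 m/s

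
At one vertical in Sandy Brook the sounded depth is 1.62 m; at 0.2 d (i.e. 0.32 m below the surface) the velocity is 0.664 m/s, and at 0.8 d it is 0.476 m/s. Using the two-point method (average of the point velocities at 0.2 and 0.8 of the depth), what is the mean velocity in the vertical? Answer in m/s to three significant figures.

v̄ = (0.664 + 0.476) / 2 = 0.5700 m/s

0.570 m/s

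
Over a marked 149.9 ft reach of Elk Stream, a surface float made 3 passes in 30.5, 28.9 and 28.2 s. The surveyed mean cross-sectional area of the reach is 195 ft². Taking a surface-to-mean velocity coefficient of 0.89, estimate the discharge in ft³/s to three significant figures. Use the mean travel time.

t̄ = (30.5 + 28.9 + 28.2) / 3 = 29.2 s
v_surface = L / t̄ = 149.9 / 29.2 = 5.134 ft/s
v_mean = 0.89 × 5.134 = 4.569 ft/s
Q = A × v_mean = 195 × 4.569 = 890.9 ft³/s

891 ft³/s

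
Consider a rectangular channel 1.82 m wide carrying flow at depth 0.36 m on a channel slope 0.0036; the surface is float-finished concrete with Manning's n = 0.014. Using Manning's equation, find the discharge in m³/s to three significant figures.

1.14 m³/s

A = b·y = 1.82 × 0.36 = 0.6552 m²
P = b + 2y = 1.82 + 2×0.36 = 2.540 m
R = A/P = 0.6552/2.540 = 0.2580 m
Q = (1/n)·A·R^(2/3)·S^(1/2) = (1/0.014) × 0.6552 × 0.2580^(2/3) × 0.0036^(1/2) = 1.138 m³/s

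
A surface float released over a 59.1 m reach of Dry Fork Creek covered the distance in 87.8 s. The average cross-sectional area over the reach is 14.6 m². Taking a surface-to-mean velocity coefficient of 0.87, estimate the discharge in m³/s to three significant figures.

v_surface = L / t̄ = 59.1 / 87.8 = 0.6731 m/s
v_mean = 0.87 × 0.6731 = 0.5856 m/s
Q = A × v_mean = 14.6 × 0.5856 = 8.550 m³/s

8.55 m³/s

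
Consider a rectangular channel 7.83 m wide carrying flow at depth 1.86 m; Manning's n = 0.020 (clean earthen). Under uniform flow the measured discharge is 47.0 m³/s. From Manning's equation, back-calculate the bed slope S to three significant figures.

0.00306

A = b·y = 7.83 × 1.86 = 14.56 m²
P = b + 2y = 7.83 + 2×1.86 = 11.55 m
R = A/P = 14.56/11.55 = 1.261 m
S = (Q·n / (1·A·R^(2/3)))² = (47.0×0.020 / (1×14.56×1.167))² = 0.003058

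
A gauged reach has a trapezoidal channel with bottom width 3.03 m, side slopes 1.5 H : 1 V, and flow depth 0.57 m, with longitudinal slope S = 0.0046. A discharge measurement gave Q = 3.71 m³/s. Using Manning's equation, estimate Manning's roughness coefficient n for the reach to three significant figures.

A = (b + z·y)·y = (3.03 + 1.5×0.57)×0.57 = 2.214 m²
P = b + 2y√(1+z²) = 3.03 + 2×0.57×√(1+1.5²) = 5.085 m
R = A/P = 2.214/5.085 = 0.4355 m
n = (1/Q)·A·R^(2/3)·S^(1/2) = (1/3.71) × 2.214 × 0.5745 × 0.06782 = 0.02326

0.0233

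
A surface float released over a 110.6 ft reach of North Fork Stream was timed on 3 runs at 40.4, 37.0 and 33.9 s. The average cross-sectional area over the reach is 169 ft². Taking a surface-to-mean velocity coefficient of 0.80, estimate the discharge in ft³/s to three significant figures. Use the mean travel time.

403 ft³/s

t̄ = (40.4 + 37.0 + 33.9) / 3 = 37.1 s
v_surface = L / t̄ = 110.6 / 37.1 = 2.981 ft/s
v_mean = 0.80 × 2.981 = 2.385 ft/s
Q = A × v_mean = 169 × 2.385 = 403.0 ft³/s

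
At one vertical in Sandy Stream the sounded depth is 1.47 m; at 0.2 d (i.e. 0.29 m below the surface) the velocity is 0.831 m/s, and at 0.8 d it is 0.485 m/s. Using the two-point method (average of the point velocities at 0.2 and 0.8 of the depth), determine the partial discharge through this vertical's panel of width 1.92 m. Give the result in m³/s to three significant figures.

1.86 m³/s

v̄ = (0.831 + 0.485) / 2 = 0.6580 m/s
q = v̄ × d × w = 0.6580 × 1.47 × 1.92 = 1.857 m³/s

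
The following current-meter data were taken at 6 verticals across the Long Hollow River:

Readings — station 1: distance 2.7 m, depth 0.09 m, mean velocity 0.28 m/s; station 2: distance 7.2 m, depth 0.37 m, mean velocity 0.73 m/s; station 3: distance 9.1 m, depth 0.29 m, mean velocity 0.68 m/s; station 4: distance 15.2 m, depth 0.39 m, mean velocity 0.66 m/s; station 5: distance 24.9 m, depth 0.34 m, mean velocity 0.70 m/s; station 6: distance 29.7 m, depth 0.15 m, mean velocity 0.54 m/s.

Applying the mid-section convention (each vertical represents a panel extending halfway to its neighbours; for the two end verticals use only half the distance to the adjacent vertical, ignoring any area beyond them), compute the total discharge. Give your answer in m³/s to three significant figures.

w_1 = (7.2 − 2.7)/2 = 2.25 m; q_1 = 0.28 × 0.09 × 2.25 = 0.05670 m³/s
w_2 = (9.1 − 2.7)/2 = 3.2 m; q_2 = 0.73 × 0.37 × 3.2 = 0.8643 m³/s
w_3 = (15.2 − 7.2)/2 = 4 m; q_3 = 0.68 × 0.29 × 4 = 0.7888 m³/s
w_4 = (24.9 − 9.1)/2 = 7.9 m; q_4 = 0.66 × 0.39 × 7.9 = 2.033 m³/s
w_5 = (29.7 − 15.2)/2 = 7.25 m; q_5 = 0.70 × 0.34 × 7.25 = 1.726 m³/s
w_6 = (29.7 − 24.9)/2 = 2.4 m; q_6 = 0.54 × 0.15 × 2.4 = 0.1944 m³/s
Q = Σ qᵢ = 5.663 m³/s

5.66 m³/s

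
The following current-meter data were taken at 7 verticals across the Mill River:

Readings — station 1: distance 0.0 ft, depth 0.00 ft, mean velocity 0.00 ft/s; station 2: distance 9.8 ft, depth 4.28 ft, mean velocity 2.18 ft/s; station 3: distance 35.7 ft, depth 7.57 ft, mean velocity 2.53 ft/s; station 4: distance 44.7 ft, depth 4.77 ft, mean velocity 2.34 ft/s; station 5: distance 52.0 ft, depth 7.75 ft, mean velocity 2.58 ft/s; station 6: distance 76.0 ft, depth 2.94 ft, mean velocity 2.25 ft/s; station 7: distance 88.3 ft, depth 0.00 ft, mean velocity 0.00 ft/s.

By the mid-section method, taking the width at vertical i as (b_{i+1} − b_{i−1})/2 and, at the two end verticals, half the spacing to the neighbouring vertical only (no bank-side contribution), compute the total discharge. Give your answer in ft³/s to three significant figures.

1020 ft³/s

w_2 = (35.7 − 0.0)/2 = 17.85 ft; q_2 = 2.18 × 4.28 × 17.85 = 166.5 ft³/s
w_3 = (44.7 − 9.8)/2 = 17.45 ft; q_3 = 2.53 × 7.57 × 17.45 = 334.2 ft³/s
w_4 = (52.0 − 35.7)/2 = 8.15 ft; q_4 = 2.34 × 4.77 × 8.15 = 90.97 ft³/s
w_5 = (76.0 − 44.7)/2 = 15.65 ft; q_5 = 2.58 × 7.75 × 15.65 = 312.9 ft³/s
w_6 = (88.3 − 52.0)/2 = 18.15 ft; q_6 = 2.25 × 2.94 × 18.15 = 120.1 ft³/s
Stations 1, 7 contribute zero (depth or velocity is 0).
Q = Σ qᵢ = 1025 ft³/s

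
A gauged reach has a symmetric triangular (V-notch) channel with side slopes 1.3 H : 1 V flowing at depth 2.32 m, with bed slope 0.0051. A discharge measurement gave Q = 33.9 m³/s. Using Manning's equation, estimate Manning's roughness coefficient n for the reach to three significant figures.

A = z·y² = 1.3×2.32² = 6.997 m²
P = 2y√(1+z²) = 2×2.32×√(1+1.3²) = 7.610 m
R = A/P = 6.997/7.610 = 0.9194 m
n = (1/Q)·A·R^(2/3)·S^(1/2) = (1/33.9) × 6.997 × 0.9455 × 0.07141 = 0.01394

0.0139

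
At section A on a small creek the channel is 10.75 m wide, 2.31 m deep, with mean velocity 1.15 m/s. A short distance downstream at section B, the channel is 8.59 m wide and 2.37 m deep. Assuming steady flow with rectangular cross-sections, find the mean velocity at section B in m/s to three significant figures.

1.40 m/s

Q = A₁V₁ = (10.75×2.31) × 1.15 = 28.56 m³/s
A₂ = 8.59 × 2.37 = 20.36 m²
V₂ = Q/A₂ = 28.56/20.36 = 1.403 m/s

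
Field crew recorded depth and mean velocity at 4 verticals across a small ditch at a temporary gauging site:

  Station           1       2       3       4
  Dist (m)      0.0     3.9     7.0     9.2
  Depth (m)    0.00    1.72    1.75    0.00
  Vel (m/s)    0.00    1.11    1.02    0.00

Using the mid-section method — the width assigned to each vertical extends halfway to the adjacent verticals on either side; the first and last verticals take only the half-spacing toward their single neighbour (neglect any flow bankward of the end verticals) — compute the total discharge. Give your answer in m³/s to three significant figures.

w_2 = (7.0 − 0.0)/2 = 3.5 m; q_2 = 1.11 × 1.72 × 3.5 = 6.682 m³/s
w_3 = (9.2 − 3.9)/2 = 2.65 m; q_3 = 1.02 × 1.75 × 2.65 = 4.730 m³/s
Stations 1, 4 contribute zero (depth or velocity is 0).
Q = Σ qᵢ = 11.41 m³/s

11.4 m³/s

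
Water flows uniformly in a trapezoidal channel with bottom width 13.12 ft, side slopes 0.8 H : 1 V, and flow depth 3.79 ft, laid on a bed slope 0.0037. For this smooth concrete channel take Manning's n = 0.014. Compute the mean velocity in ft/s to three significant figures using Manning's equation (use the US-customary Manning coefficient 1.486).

A = (b + z·y)·y = (13.12 + 0.8×3.79)×3.79 = 61.22 ft²
P = b + 2y√(1+z²) = 13.12 + 2×3.79×√(1+0.8²) = 22.83 ft
R = A/P = 61.22/22.83 = 2.682 ft
Q = (1.486/n)·A·R^(2/3)·S^(1/2) = (1.486/0.014) × 61.22 × 2.682^(2/3) × 0.0037^(1/2) = 762.9 ft³/s
V = Q/A = 762.9/61.22 = 12.46 ft/s

12.5 ft/s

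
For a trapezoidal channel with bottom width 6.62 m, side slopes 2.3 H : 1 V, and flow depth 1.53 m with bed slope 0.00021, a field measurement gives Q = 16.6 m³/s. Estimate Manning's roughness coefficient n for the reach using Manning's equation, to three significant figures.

A = (b + z·y)·y = (6.62 + 2.3×1.53)×1.53 = 15.51 m²
P = b + 2y√(1+z²) = 6.62 + 2×1.53×√(1+2.3²) = 14.29 m
R = A/P = 15.51/14.29 = 1.085 m
n = (1/Q)·A·R^(2/3)·S^(1/2) = (1/16.6) × 15.51 × 1.056 × 0.01449 = 0.01430

0.0143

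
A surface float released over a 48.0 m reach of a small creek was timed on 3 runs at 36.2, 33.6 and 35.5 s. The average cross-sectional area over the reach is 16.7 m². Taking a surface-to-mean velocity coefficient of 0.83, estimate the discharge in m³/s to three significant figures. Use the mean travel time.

19.0 m³/s

t̄ = (36.2 + 33.6 + 35.5) / 3 = 35.1 s
v_surface = L / t̄ = 48.0 / 35.1 = 1.368 m/s
v_mean = 0.83 × 1.368 = 1.135 m/s
Q = A × v_mean = 16.7 × 1.135 = 18.96 m³/s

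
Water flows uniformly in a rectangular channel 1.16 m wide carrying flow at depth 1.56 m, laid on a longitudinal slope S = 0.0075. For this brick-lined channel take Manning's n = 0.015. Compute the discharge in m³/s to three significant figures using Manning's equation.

A = b·y = 1.16 × 1.56 = 1.810 m²
P = b + 2y = 1.16 + 2×1.56 = 4.280 m
R = A/P = 1.810/4.280 = 0.4228 m
Q = (1/n)·A·R^(2/3)·S^(1/2) = (1/0.015) × 1.810 × 0.4228^(2/3) × 0.0075^(1/2) = 5.885 m³/s

5.89 m³/s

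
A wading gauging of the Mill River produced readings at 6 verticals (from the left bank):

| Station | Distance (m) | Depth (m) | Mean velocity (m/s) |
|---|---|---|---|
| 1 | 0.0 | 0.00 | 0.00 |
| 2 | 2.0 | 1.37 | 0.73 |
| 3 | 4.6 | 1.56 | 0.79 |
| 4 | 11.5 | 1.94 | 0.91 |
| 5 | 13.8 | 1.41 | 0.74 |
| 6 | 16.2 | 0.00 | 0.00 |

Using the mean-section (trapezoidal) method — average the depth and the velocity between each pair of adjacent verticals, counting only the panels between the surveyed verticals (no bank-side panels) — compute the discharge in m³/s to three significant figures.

Panel 1-2: Δb = 2 m, d̄ = (0.00+1.37)/2 = 0.685, v̄ = (0.00+0.73)/2 = 0.365 → q = 2×0.685×0.365 = 0.5001 m³/s
Panel 2-3: Δb = 2.6 m, d̄ = (1.37+1.56)/2 = 1.465, v̄ = (0.73+0.79)/2 = 0.76 → q = 2.6×1.465×0.76 = 2.895 m³/s
Panel 3-4: Δb = 6.9 m, d̄ = (1.56+1.94)/2 = 1.75, v̄ = (0.79+0.91)/2 = 0.85 → q = 6.9×1.75×0.85 = 10.26 m³/s
Panel 4-5: Δb = 2.3 m, d̄ = (1.94+1.41)/2 = 1.675, v̄ = (0.91+0.74)/2 = 0.825 → q = 2.3×1.675×0.825 = 3.178 m³/s
Panel 5-6: Δb = 2.4 m, d̄ = (1.41+0.00)/2 = 0.705, v̄ = (0.74+0.00)/2 = 0.37 → q = 2.4×0.705×0.37 = 0.6260 m³/s
Q = Σ q = 17.46 m³/s

17.5 m³/s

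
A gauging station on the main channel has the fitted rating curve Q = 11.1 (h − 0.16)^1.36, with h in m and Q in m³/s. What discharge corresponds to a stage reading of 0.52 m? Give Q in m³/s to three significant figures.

2.77 m³/s

Q = 11.1 × (0.52 − 0.16)^1.36 = 11.1 × 0.36^1.36 = 2.766 m³/s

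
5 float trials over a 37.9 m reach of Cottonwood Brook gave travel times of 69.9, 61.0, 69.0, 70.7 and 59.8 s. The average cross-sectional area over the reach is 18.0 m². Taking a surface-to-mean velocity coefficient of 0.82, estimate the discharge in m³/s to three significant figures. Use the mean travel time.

8.47 m³/s

t̄ = (69.9 + 61.0 + 69.0 + 70.7 + 59.8) / 5 = 66.08 s
v_surface = L / t̄ = 37.9 / 66.08 = 0.5735 m/s
v_mean = 0.82 × 0.5735 = 0.4703 m/s
Q = A × v_mean = 18.0 × 0.4703 = 8.466 m³/s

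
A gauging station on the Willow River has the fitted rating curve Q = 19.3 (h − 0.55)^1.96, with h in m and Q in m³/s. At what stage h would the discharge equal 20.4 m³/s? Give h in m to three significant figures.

h − h₀ = (Q/C)^(1/b) = (20.4/19.3)^(1/1.96) = 1.029 m
h = 0.55 + 1.029 = 1.579 m

1.58 m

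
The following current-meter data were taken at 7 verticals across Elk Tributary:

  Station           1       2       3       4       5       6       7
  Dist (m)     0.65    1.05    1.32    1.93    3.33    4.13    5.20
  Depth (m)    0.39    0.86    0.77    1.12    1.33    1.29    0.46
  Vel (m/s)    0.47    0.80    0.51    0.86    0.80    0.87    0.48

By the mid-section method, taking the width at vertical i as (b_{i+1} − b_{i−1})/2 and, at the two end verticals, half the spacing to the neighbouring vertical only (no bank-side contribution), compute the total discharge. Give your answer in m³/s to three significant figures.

w_1 = (1.05 − 0.65)/2 = 0.2 m; q_1 = 0.47 × 0.39 × 0.2 = 0.03666 m³/s
w_2 = (1.32 − 0.65)/2 = 0.335 m; q_2 = 0.80 × 0.86 × 0.335 = 0.2305 m³/s
w_3 = (1.93 − 1.05)/2 = 0.44 m; q_3 = 0.51 × 0.77 × 0.44 = 0.1728 m³/s
w_4 = (3.33 − 1.32)/2 = 1.005 m; q_4 = 0.86 × 1.12 × 1.005 = 0.9680 m³/s
w_5 = (4.13 − 1.93)/2 = 1.1 m; q_5 = 0.80 × 1.33 × 1.1 = 1.170 m³/s
w_6 = (5.20 − 3.33)/2 = 0.935 m; q_6 = 0.87 × 1.29 × 0.935 = 1.049 m³/s
w_7 = (5.20 − 4.13)/2 = 0.535 m; q_7 = 0.48 × 0.46 × 0.535 = 0.1181 m³/s
Q = Σ qᵢ = 3.746 m³/s

3.75 m³/s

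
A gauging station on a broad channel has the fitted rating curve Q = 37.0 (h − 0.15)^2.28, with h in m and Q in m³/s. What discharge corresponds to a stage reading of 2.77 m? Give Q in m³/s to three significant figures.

333 m³/s

Q = 37.0 × (2.77 − 0.15)^2.28 = 37.0 × 2.62^2.28 = 332.6 m³/s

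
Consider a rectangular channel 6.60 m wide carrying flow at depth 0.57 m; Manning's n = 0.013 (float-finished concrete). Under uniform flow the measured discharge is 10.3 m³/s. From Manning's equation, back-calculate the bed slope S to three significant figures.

A = b·y = 6.60 × 0.57 = 3.762 m²
P = b + 2y = 6.60 + 2×0.57 = 7.740 m
R = A/P = 3.762/7.740 = 0.4860 m
S = (Q·n / (1·A·R^(2/3)))² = (10.3×0.013 / (1×3.762×0.6182))² = 0.003315

0.00332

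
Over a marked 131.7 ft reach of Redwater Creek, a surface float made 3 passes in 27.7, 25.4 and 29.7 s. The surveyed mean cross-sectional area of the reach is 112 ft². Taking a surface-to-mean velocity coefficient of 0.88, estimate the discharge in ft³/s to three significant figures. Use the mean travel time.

470 ft³/s

t̄ = (27.7 + 25.4 + 29.7) / 3 = 27.6 s
v_surface = L / t̄ = 131.7 / 27.6 = 4.772 ft/s
v_mean = 0.88 × 4.772 = 4.199 ft/s
Q = A × v_mean = 112 × 4.199 = 470.3 ft³/s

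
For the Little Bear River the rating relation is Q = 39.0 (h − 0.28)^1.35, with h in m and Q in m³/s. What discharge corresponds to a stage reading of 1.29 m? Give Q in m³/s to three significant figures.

Q = 39.0 × (1.29 − 0.28)^1.35 = 39.0 × 1.01^1.35 = 39.53 m³/s

39.5 m³/s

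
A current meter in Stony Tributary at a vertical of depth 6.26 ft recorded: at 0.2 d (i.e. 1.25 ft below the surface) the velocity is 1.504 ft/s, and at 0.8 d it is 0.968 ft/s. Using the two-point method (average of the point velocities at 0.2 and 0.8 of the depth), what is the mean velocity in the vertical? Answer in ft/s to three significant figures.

1.24 ft/s

v̄ = (1.504 + 0.968) / 2 = 1.236 ft/s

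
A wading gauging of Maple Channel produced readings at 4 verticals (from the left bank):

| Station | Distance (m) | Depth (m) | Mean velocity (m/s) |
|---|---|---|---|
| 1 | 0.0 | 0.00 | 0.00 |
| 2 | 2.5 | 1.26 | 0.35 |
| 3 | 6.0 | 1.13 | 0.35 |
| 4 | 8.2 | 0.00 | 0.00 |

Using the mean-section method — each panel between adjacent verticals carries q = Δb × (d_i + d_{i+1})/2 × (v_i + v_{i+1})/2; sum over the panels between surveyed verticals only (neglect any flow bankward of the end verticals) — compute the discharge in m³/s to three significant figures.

1.96 m³/s

Panel 1-2: Δb = 2.5 m, d̄ = (0.00+1.26)/2 = 0.63, v̄ = (0.00+0.35)/2 = 0.175 → q = 2.5×0.63×0.175 = 0.2756 m³/s
Panel 2-3: Δb = 3.5 m, d̄ = (1.26+1.13)/2 = 1.195, v̄ = (0.35+0.35)/2 = 0.35 → q = 3.5×1.195×0.35 = 1.464 m³/s
Panel 3-4: Δb = 2.2 m, d̄ = (1.13+0.00)/2 = 0.565, v̄ = (0.35+0.00)/2 = 0.175 → q = 2.2×0.565×0.175 = 0.2175 m³/s
Q = Σ q = 1.957 m³/s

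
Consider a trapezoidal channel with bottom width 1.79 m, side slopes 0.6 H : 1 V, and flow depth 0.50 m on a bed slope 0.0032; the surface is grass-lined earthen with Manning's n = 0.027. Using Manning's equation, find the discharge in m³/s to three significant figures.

A = (b + z·y)·y = (1.79 + 0.6×0.50)×0.50 = 1.045 m²
P = b + 2y√(1+z²) = 1.79 + 2×0.50×√(1+0.6²) = 2.956 m
R = A/P = 1.045/2.956 = 0.3535 m
Q = (1/n)·A·R^(2/3)·S^(1/2) = (1/0.027) × 1.045 × 0.3535^(2/3) × 0.0032^(1/2) = 1.095 m³/s

1.09 m³/s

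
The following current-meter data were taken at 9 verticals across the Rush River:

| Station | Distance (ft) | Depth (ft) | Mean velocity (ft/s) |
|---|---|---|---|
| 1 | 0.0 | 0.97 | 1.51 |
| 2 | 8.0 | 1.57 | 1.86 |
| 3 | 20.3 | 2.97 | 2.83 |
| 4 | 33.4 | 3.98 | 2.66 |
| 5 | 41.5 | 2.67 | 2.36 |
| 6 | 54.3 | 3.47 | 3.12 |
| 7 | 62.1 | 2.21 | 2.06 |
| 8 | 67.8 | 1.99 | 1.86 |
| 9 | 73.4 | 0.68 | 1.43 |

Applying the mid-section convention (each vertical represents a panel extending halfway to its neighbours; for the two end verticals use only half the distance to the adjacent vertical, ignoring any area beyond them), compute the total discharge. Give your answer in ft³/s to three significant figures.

w_1 = (8.0 − 0.0)/2 = 4 ft; q_1 = 1.51 × 0.97 × 4 = 5.859 ft³/s
w_2 = (20.3 − 0.0)/2 = 10.15 ft; q_2 = 1.86 × 1.57 × 10.15 = 29.64 ft³/s
w_3 = (33.4 − 8.0)/2 = 12.7 ft; q_3 = 2.83 × 2.97 × 12.7 = 106.7 ft³/s
w_4 = (41.5 − 20.3)/2 = 10.6 ft; q_4 = 2.66 × 3.98 × 10.6 = 112.2 ft³/s
w_5 = (54.3 − 33.4)/2 = 10.45 ft; q_5 = 2.36 × 2.67 × 10.45 = 65.85 ft³/s
w_6 = (62.1 − 41.5)/2 = 10.3 ft; q_6 = 3.12 × 3.47 × 10.3 = 111.5 ft³/s
w_7 = (67.8 − 54.3)/2 = 6.75 ft; q_7 = 2.06 × 2.21 × 6.75 = 30.73 ft³/s
w_8 = (73.4 − 62.1)/2 = 5.65 ft; q_8 = 1.86 × 1.99 × 5.65 = 20.91 ft³/s
w_9 = (73.4 − 67.8)/2 = 2.8 ft; q_9 = 1.43 × 0.68 × 2.8 = 2.723 ft³/s
Q = Σ qᵢ = 486.2 ft³/s

486 ft³/s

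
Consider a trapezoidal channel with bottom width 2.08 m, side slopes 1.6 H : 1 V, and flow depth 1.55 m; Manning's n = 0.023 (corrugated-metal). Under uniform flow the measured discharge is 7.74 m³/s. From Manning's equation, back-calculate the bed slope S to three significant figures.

0.000739

A = (b + z·y)·y = (2.08 + 1.6×1.55)×1.55 = 7.068 m²
P = b + 2y√(1+z²) = 2.08 + 2×1.55×√(1+1.6²) = 7.929 m
R = A/P = 7.068/7.929 = 0.8914 m
S = (Q·n / (1·A·R^(2/3)))² = (7.74×0.023 / (1×7.068×0.9262))² = 0.0007395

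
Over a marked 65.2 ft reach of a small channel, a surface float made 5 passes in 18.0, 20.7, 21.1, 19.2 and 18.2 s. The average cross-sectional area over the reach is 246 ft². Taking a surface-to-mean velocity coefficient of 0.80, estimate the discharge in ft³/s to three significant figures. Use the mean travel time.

t̄ = (18.0 + 20.7 + 21.1 + 19.2 + 18.2) / 5 = 19.44 s
v_surface = L / t̄ = 65.2 / 19.44 = 3.354 ft/s
v_mean = 0.80 × 3.354 = 2.683 ft/s
Q = A × v_mean = 246 × 2.683 = 660.0 ft³/s

660 ft³/s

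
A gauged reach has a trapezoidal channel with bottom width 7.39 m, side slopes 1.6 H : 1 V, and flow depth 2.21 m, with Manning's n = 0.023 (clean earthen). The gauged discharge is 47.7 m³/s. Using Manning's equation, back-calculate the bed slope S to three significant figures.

0.00117

A = (b + z·y)·y = (7.39 + 1.6×2.21)×2.21 = 24.15 m²
P = b + 2y√(1+z²) = 7.39 + 2×2.21×√(1+1.6²) = 15.73 m
R = A/P = 24.15/15.73 = 1.535 m
S = (Q·n / (1·A·R^(2/3)))² = (47.7×0.023 / (1×24.15×1.331))² = 0.001166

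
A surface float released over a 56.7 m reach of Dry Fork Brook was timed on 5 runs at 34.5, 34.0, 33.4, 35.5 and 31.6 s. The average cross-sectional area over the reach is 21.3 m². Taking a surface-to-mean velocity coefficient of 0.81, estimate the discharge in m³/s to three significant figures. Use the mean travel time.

28.9 m³/s

t̄ = (34.5 + 34.0 + 33.4 + 35.5 + 31.6) / 5 = 33.8 s
v_surface = L / t̄ = 56.7 / 33.8 = 1.678 m/s
v_mean = 0.81 × 1.678 = 1.359 m/s
Q = A × v_mean = 21.3 × 1.359 = 28.94 m³/s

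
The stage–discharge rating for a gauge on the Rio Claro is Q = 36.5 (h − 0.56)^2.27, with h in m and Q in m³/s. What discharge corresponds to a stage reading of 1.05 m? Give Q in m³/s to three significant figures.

7.23 m³/s

Q = 36.5 × (1.05 − 0.56)^2.27 = 36.5 × 0.49^2.27 = 7.228 m³/s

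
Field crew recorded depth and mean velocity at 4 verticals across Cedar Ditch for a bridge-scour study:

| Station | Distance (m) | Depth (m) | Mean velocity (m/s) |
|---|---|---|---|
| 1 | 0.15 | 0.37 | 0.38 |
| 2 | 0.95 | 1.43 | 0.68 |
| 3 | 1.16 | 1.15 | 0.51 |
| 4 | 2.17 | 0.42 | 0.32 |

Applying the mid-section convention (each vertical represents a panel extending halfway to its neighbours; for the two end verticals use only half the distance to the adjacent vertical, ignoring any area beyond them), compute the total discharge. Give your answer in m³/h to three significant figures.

3500 m³/h

w_1 = (0.95 − 0.15)/2 = 0.4 m; q_1 = 0.38 × 0.37 × 0.4 = 0.05624 m³/s
w_2 = (1.16 − 0.15)/2 = 0.505 m; q_2 = 0.68 × 1.43 × 0.505 = 0.4911 m³/s
w_3 = (2.17 − 0.95)/2 = 0.61 m; q_3 = 0.51 × 1.15 × 0.61 = 0.3578 m³/s
w_4 = (2.17 − 1.16)/2 = 0.505 m; q_4 = 0.32 × 0.42 × 0.505 = 0.06787 m³/s
Q = Σ qᵢ = 0.9729 m³/s
= 0.9729 × 3600 = 3503 m³/h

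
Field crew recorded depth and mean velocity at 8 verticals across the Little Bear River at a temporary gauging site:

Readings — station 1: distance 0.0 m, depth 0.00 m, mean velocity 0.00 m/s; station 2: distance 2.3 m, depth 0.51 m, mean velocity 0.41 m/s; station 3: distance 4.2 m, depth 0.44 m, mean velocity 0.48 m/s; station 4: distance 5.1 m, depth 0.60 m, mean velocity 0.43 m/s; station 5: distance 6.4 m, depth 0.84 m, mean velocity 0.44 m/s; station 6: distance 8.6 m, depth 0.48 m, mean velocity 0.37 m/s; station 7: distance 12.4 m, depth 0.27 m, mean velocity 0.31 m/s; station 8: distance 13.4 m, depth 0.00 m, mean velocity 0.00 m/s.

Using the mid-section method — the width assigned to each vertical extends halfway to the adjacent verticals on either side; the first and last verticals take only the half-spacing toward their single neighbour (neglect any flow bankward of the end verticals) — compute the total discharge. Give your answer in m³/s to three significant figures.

w_2 = (4.2 − 0.0)/2 = 2.1 m; q_2 = 0.41 × 0.51 × 2.1 = 0.4391 m³/s
w_3 = (5.1 − 2.3)/2 = 1.4 m; q_3 = 0.48 × 0.44 × 1.4 = 0.2957 m³/s
w_4 = (6.4 − 4.2)/2 = 1.1 m; q_4 = 0.43 × 0.60 × 1.1 = 0.2838 m³/s
w_5 = (8.6 − 5.1)/2 = 1.75 m; q_5 = 0.44 × 0.84 × 1.75 = 0.6468 m³/s
w_6 = (12.4 − 6.4)/2 = 3 m; q_6 = 0.37 × 0.48 × 3 = 0.5328 m³/s
w_7 = (13.4 − 8.6)/2 = 2.4 m; q_7 = 0.31 × 0.27 × 2.4 = 0.2009 m³/s
Stations 1, 8 contribute zero (depth or velocity is 0).
Q = Σ qᵢ = 2.399 m³/s

2.40 m³/s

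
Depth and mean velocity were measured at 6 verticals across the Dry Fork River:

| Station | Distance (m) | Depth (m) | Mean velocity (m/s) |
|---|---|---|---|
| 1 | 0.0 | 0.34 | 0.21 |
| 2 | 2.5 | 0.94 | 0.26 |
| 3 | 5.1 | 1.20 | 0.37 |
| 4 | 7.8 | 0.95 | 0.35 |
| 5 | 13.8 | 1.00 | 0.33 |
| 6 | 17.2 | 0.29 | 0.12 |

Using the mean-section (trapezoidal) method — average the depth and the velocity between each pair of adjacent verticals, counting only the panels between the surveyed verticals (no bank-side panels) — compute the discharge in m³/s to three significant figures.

4.78 m³/s

Panel 1-2: Δb = 2.5 m, d̄ = (0.34+0.94)/2 = 0.64, v̄ = (0.21+0.26)/2 = 0.235 → q = 2.5×0.64×0.235 = 0.3760 m³/s
Panel 2-3: Δb = 2.6 m, d̄ = (0.94+1.20)/2 = 1.07, v̄ = (0.26+0.37)/2 = 0.315 → q = 2.6×1.07×0.315 = 0.8763 m³/s
Panel 3-4: Δb = 2.7 m, d̄ = (1.20+0.95)/2 = 1.075, v̄ = (0.37+0.35)/2 = 0.36 → q = 2.7×1.075×0.36 = 1.045 m³/s
Panel 4-5: Δb = 6 m, d̄ = (0.95+1.00)/2 = 0.975, v̄ = (0.35+0.33)/2 = 0.34 → q = 6×0.975×0.34 = 1.989 m³/s
Panel 5-6: Δb = 3.4 m, d̄ = (1.00+0.29)/2 = 0.645, v̄ = (0.33+0.12)/2 = 0.225 → q = 3.4×0.645×0.225 = 0.4934 m³/s
Q = Σ q = 4.780 m³/s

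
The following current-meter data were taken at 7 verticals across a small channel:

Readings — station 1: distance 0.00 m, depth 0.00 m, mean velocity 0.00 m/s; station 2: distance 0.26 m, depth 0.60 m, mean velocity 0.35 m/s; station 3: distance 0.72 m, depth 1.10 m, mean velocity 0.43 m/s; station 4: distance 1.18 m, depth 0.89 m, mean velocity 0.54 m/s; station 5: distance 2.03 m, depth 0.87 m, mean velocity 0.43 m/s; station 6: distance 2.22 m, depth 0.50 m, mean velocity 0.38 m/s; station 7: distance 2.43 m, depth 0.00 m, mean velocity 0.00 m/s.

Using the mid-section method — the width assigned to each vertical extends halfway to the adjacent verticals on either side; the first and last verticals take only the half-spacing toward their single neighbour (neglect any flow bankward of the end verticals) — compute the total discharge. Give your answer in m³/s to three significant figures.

0.841 m³/s

w_2 = (0.72 − 0.00)/2 = 0.36 m; q_2 = 0.35 × 0.60 × 0.36 = 0.07560 m³/s
w_3 = (1.18 − 0.26)/2 = 0.46 m; q_3 = 0.43 × 1.10 × 0.46 = 0.2176 m³/s
w_4 = (2.03 − 0.72)/2 = 0.655 m; q_4 = 0.54 × 0.89 × 0.655 = 0.3148 m³/s
w_5 = (2.22 − 1.18)/2 = 0.52 m; q_5 = 0.43 × 0.87 × 0.52 = 0.1945 m³/s
w_6 = (2.43 − 2.03)/2 = 0.2 m; q_6 = 0.38 × 0.50 × 0.2 = 0.03800 m³/s
Stations 1, 7 contribute zero (depth or velocity is 0).
Q = Σ qᵢ = 0.8405 m³/s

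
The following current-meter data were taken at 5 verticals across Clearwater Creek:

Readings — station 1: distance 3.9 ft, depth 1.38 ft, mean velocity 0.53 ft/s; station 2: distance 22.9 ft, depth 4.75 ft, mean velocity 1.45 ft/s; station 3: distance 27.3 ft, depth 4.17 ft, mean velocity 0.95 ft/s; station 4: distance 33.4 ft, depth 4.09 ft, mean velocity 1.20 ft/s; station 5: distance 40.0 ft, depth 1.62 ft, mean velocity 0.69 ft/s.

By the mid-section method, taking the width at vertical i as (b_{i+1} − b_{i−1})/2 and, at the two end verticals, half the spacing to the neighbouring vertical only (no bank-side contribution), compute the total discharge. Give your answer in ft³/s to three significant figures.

w_1 = (22.9 − 3.9)/2 = 9.5 ft; q_1 = 0.53 × 1.38 × 9.5 = 6.948 ft³/s
w_2 = (27.3 − 3.9)/2 = 11.7 ft; q_2 = 1.45 × 4.75 × 11.7 = 80.58 ft³/s
w_3 = (33.4 − 22.9)/2 = 5.25 ft; q_3 = 0.95 × 4.17 × 5.25 = 20.80 ft³/s
w_4 = (40.0 − 27.3)/2 = 6.35 ft; q_4 = 1.20 × 4.09 × 6.35 = 31.17 ft³/s
w_5 = (40.0 − 33.4)/2 = 3.3 ft; q_5 = 0.69 × 1.62 × 3.3 = 3.689 ft³/s
Q = Σ qᵢ = 143.2 ft³/s

143 ft³/s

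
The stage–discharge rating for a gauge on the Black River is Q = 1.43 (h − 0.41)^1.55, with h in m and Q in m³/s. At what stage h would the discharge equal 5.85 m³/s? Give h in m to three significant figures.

h − h₀ = (Q/C)^(1/b) = (5.85/1.43)^(1/1.55) = 2.482 m
h = 0.41 + 2.482 = 2.892 m

2.89 m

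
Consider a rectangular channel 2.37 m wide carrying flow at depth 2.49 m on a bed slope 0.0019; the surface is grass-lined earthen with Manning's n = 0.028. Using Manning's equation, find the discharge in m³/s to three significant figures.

7.94 m³/s

A = b·y = 2.37 × 2.49 = 5.901 m²
P = b + 2y = 2.37 + 2×2.49 = 7.350 m
R = A/P = 5.901/7.350 = 0.8029 m
Q = (1/n)·A·R^(2/3)·S^(1/2) = (1/0.028) × 5.901 × 0.8029^(2/3) × 0.0019^(1/2) = 7.936 m³/s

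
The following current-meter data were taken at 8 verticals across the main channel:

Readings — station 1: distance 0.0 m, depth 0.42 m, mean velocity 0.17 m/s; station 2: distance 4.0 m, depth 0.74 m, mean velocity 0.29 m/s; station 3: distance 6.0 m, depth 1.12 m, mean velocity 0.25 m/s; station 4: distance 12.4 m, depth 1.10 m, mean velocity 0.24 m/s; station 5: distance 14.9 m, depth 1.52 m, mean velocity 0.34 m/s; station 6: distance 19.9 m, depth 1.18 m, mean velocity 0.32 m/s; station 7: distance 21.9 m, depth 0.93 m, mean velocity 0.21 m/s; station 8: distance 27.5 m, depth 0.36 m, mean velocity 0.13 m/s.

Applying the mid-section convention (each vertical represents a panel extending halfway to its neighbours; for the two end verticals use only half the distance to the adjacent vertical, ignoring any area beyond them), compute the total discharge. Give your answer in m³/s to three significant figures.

w_1 = (4.0 − 0.0)/2 = 2 m; q_1 = 0.17 × 0.42 × 2 = 0.1428 m³/s
w_2 = (6.0 − 0.0)/2 = 3 m; q_2 = 0.29 × 0.74 × 3 = 0.6438 m³/s
w_3 = (12.4 − 4.0)/2 = 4.2 m; q_3 = 0.25 × 1.12 × 4.2 = 1.176 m³/s
w_4 = (14.9 − 6.0)/2 = 4.45 m; q_4 = 0.24 × 1.10 × 4.45 = 1.175 m³/s
w_5 = (19.9 − 12.4)/2 = 3.75 m; q_5 = 0.34 × 1.52 × 3.75 = 1.938 m³/s
w_6 = (21.9 − 14.9)/2 = 3.5 m; q_6 = 0.32 × 1.18 × 3.5 = 1.322 m³/s
w_7 = (27.5 − 19.9)/2 = 3.8 m; q_7 = 0.21 × 0.93 × 3.8 = 0.7421 m³/s
w_8 = (27.5 − 21.9)/2 = 2.8 m; q_8 = 0.13 × 0.36 × 2.8 = 0.1310 m³/s
Q = Σ qᵢ = 7.270 m³/s

7.27 m³/s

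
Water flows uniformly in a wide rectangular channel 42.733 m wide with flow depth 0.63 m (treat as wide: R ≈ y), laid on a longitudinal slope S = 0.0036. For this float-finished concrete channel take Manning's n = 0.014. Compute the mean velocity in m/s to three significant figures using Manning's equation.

A = b·y = 42.733 × 0.63 = 26.92 m²
Wide channel: R ≈ y = 0.63 m
Q = (1/n)·A·R^(2/3)·S^(1/2) = (1/0.014) × 26.92 × 0.6300^(2/3) × 0.0036^(1/2) = 84.79 m³/s
V = Q/A = 84.79/26.92 = 3.150 m/s

3.15 m/s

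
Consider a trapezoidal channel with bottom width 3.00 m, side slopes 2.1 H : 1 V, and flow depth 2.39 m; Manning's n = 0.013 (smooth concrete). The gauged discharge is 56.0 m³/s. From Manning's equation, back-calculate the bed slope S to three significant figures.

A = (b + z·y)·y = (3.00 + 2.1×2.39)×2.39 = 19.17 m²
P = b + 2y√(1+z²) = 3.00 + 2×2.39×√(1+2.1²) = 14.12 m
R = A/P = 19.17/14.12 = 1.358 m
S = (Q·n / (1·A·R^(2/3)))² = (56.0×0.013 / (1×19.17×1.226))² = 0.0009599

0.000960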